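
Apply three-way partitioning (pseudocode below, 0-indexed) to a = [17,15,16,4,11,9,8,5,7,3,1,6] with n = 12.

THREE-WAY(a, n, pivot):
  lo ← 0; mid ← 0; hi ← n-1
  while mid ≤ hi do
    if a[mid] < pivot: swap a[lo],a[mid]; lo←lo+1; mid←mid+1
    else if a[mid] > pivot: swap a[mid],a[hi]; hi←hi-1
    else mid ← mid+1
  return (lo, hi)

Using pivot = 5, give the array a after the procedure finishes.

[1,3,4,5,9,8,11,7,16,15,6,17]

lo=0 mid=0 hi=11
17>5: swap(0,11), hi=10 ⇒ [6,15,16,4,11,9,8,5,7,3,1,17]
6>5: swap(0,10), hi=9 ⇒ [1,15,16,4,11,9,8,5,7,3,6,17]
1<5: swap(0,0), lo=1 mid=1 ⇒ [1,15,16,4,11,9,8,5,7,3,6,17]
15>5: swap(1,9), hi=8 ⇒ [1,3,16,4,11,9,8,5,7,15,6,17]
3<5: swap(1,1), lo=2 mid=2 ⇒ [1,3,16,4,11,9,8,5,7,15,6,17]
16>5: swap(2,8), hi=7 ⇒ [1,3,7,4,11,9,8,5,16,15,6,17]
7>5: swap(2,7), hi=6 ⇒ [1,3,5,4,11,9,8,7,16,15,6,17]
5=5: mid=3
4<5: swap(2,3), lo=3 mid=4 ⇒ [1,3,4,5,11,9,8,7,16,15,6,17]
11>5: swap(4,6), hi=5 ⇒ [1,3,4,5,8,9,11,7,16,15,6,17]
8>5: swap(4,5), hi=4 ⇒ [1,3,4,5,9,8,11,7,16,15,6,17]
9>5: swap(4,4), hi=3 ⇒ [1,3,4,5,9,8,11,7,16,15,6,17]
done. lo=3 hi=3; a=[1,3,4,5,9,8,11,7,16,15,6,17]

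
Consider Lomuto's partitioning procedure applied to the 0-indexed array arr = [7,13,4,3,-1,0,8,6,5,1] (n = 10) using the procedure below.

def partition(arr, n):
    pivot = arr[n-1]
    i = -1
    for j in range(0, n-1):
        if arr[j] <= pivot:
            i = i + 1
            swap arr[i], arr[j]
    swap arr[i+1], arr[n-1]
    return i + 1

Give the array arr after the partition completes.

[-1,0,1,3,7,13,8,6,5,4]

pivot=1, i=-1
j=0: 7>1, skip
j=1: 13>1, skip
j=2: 4>1, skip
j=3: 3>1, skip
j=4: -1≤1, i=0, swap(0,4) ⇒ [-1,13,4,3,7,0,8,6,5,1]
j=5: 0≤1, i=1, swap(1,5) ⇒ [-1,0,4,3,7,13,8,6,5,1]
j=6: 8>1, skip
j=7: 6>1, skip
j=8: 5>1, skip
swap(2,9) ⇒ [-1,0,1,3,7,13,8,6,5,4]; return 2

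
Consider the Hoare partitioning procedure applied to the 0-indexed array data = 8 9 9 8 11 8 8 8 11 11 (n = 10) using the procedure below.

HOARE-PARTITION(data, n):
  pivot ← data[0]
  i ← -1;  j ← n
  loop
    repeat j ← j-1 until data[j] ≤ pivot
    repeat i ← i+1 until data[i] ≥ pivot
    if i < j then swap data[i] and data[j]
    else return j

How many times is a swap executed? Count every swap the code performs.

pivot=8
j stops at 7 (8), i stops at 0 (8); swap ⇒ 8 9 9 8 11 8 8 8 11 11
j stops at 6 (8), i stops at 1 (9); swap ⇒ 8 8 9 8 11 8 9 8 11 11
j stops at 5 (8), i stops at 2 (9); swap ⇒ 8 8 8 8 11 9 9 8 11 11
j stops at 3, i stops at 3; i≥j ⇒ return 3. data=8 8 8 8 11 9 9 8 11 11

3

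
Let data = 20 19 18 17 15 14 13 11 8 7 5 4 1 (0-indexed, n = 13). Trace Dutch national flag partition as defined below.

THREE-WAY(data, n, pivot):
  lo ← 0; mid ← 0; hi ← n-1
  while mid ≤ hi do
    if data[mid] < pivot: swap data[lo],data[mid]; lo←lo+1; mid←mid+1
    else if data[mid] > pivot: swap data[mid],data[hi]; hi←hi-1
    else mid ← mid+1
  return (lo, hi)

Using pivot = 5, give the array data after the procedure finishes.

1 4 5 15 14 13 11 8 7 17 18 19 20

lo=0 mid=0 hi=12
20>5: swap(0,12), hi=11 ⇒ 1 19 18 17 15 14 13 11 8 7 5 4 20
1<5: swap(0,0), lo=1 mid=1 ⇒ 1 19 18 17 15 14 13 11 8 7 5 4 20
19>5: swap(1,11), hi=10 ⇒ 1 4 18 17 15 14 13 11 8 7 5 19 20
4<5: swap(1,1), lo=2 mid=2 ⇒ 1 4 18 17 15 14 13 11 8 7 5 19 20
18>5: swap(2,10), hi=9 ⇒ 1 4 5 17 15 14 13 11 8 7 18 19 20
5=5: mid=3
17>5: swap(3,9), hi=8 ⇒ 1 4 5 7 15 14 13 11 8 17 18 19 20
7>5: swap(3,8), hi=7 ⇒ 1 4 5 8 15 14 13 11 7 17 18 19 20
8>5: swap(3,7), hi=6 ⇒ 1 4 5 11 15 14 13 8 7 17 18 19 20
11>5: swap(3,6), hi=5 ⇒ 1 4 5 13 15 14 11 8 7 17 18 19 20
13>5: swap(3,5), hi=4 ⇒ 1 4 5 14 15 13 11 8 7 17 18 19 20
14>5: swap(3,4), hi=3 ⇒ 1 4 5 15 14 13 11 8 7 17 18 19 20
15>5: swap(3,3), hi=2 ⇒ 1 4 5 15 14 13 11 8 7 17 18 19 20
done. lo=2 hi=2; data=1 4 5 15 14 13 11 8 7 17 18 19 20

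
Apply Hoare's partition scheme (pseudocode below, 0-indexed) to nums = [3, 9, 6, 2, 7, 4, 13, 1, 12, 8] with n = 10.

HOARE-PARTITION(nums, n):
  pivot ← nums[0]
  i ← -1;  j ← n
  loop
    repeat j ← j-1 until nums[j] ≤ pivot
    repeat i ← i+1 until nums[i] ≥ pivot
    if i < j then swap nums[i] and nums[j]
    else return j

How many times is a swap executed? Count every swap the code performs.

pivot=3
j stops at 7 (1), i stops at 0 (3); swap ⇒ [1, 9, 6, 2, 7, 4, 13, 3, 12, 8]
j stops at 3 (2), i stops at 1 (9); swap ⇒ [1, 2, 6, 9, 7, 4, 13, 3, 12, 8]
j stops at 1, i stops at 2; i≥j ⇒ return 1. nums=[1, 2, 6, 9, 7, 4, 13, 3, 12, 8]

2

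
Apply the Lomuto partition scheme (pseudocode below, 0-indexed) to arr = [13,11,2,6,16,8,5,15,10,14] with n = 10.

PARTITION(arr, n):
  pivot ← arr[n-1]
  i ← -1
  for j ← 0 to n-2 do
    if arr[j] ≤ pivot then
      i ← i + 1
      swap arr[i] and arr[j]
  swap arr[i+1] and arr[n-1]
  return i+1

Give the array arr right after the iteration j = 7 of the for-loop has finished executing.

[13,11,2,6,8,5,16,15,10,14]

pivot=14, i=-1
j=0: 13≤14, i=0, swap(0,0) ⇒ [13,11,2,6,16,8,5,15,10,14]
j=1: 11≤14, i=1, swap(1,1) ⇒ [13,11,2,6,16,8,5,15,10,14]
j=2: 2≤14, i=2, swap(2,2) ⇒ [13,11,2,6,16,8,5,15,10,14]
j=3: 6≤14, i=3, swap(3,3) ⇒ [13,11,2,6,16,8,5,15,10,14]
j=4: 16>14, skip
j=5: 8≤14, i=4, swap(4,5) ⇒ [13,11,2,6,8,16,5,15,10,14]
j=6: 5≤14, i=5, swap(5,6) ⇒ [13,11,2,6,8,5,16,15,10,14]
j=7: 15>14, skip
(after j=7) arr = [13,11,2,6,8,5,16,15,10,14]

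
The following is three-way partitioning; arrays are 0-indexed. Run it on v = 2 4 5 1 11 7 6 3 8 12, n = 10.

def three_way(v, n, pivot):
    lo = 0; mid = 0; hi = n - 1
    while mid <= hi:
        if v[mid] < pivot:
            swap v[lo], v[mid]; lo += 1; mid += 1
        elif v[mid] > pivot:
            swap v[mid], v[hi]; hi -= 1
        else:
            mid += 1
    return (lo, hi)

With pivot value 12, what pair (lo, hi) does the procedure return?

lo=0 mid=0 hi=9
2<12: swap(0,0), lo=1 mid=1 ⇒ 2 4 5 1 11 7 6 3 8 12
4<12: swap(1,1), lo=2 mid=2 ⇒ 2 4 5 1 11 7 6 3 8 12
5<12: swap(2,2), lo=3 mid=3 ⇒ 2 4 5 1 11 7 6 3 8 12
1<12: swap(3,3), lo=4 mid=4 ⇒ 2 4 5 1 11 7 6 3 8 12
11<12: swap(4,4), lo=5 mid=5 ⇒ 2 4 5 1 11 7 6 3 8 12
7<12: swap(5,5), lo=6 mid=6 ⇒ 2 4 5 1 11 7 6 3 8 12
6<12: swap(6,6), lo=7 mid=7 ⇒ 2 4 5 1 11 7 6 3 8 12
3<12: swap(7,7), lo=8 mid=8 ⇒ 2 4 5 1 11 7 6 3 8 12
8<12: swap(8,8), lo=9 mid=9 ⇒ 2 4 5 1 11 7 6 3 8 12
12=12: mid=10
done. lo=9 hi=9; v=2 4 5 1 11 7 6 3 8 12

(9, 9)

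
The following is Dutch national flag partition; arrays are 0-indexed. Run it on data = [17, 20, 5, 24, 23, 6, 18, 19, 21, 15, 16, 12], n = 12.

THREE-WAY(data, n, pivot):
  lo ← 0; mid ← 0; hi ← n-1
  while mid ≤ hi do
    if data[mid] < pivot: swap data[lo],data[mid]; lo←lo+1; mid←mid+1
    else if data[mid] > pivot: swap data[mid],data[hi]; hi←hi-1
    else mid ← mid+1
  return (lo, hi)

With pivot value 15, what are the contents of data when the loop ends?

pivot = 15; lo=0, mid=0, hi=11
data[mid]=17>15: swap data[0],data[11]; hi=10 → [12, 20, 5, 24, 23, 6, 18, 19, 21, 15, 16, 17]
data[mid]=12<15: swap data[0],data[0]; lo=1,mid=1 → [12, 20, 5, 24, 23, 6, 18, 19, 21, 15, 16, 17]
data[mid]=20>15: swap data[1],data[10]; hi=9 → [12, 16, 5, 24, 23, 6, 18, 19, 21, 15, 20, 17]
data[mid]=16>15: swap data[1],data[9]; hi=8 → [12, 15, 5, 24, 23, 6, 18, 19, 21, 16, 20, 17]
data[mid]=15=15: mid=2
data[mid]=5<15: swap data[1],data[2]; lo=2,mid=3 → [12, 5, 15, 24, 23, 6, 18, 19, 21, 16, 20, 17]
data[mid]=24>15: swap data[3],data[8]; hi=7 → [12, 5, 15, 21, 23, 6, 18, 19, 24, 16, 20, 17]
data[mid]=21>15: swap data[3],data[7]; hi=6 → [12, 5, 15, 19, 23, 6, 18, 21, 24, 16, 20, 17]
data[mid]=19>15: swap data[3],data[6]; hi=5 → [12, 5, 15, 18, 23, 6, 19, 21, 24, 16, 20, 17]
data[mid]=18>15: swap data[3],data[5]; hi=4 → [12, 5, 15, 6, 23, 18, 19, 21, 24, 16, 20, 17]
data[mid]=6<15: swap data[2],data[3]; lo=3,mid=4 → [12, 5, 6, 15, 23, 18, 19, 21, 24, 16, 20, 17]
data[mid]=23>15: swap data[4],data[4]; hi=3 → [12, 5, 6, 15, 23, 18, 19, 21, 24, 16, 20, 17]
end: lo=3, hi=3; data = [12, 5, 6, 15, 23, 18, 19, 21, 24, 16, 20, 17]

[12, 5, 6, 15, 23, 18, 19, 21, 24, 16, 20, 17]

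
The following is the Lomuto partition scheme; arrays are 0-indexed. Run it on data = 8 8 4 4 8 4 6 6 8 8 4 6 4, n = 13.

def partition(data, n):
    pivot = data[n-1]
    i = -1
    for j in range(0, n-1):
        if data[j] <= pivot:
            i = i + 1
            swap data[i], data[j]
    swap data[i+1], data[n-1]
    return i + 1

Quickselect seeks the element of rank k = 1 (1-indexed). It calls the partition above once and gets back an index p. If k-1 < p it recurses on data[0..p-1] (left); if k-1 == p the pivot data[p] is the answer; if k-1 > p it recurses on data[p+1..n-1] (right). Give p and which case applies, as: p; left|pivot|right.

pivot = data[12] = 4; i = -1
j=0: data[0]=8 > 4 → no swap
j=1: data[1]=8 > 4 → no swap
j=2: data[2]=4 ≤ 4 → i=0, swap data[0],data[2] → 4 8 8 4 8 4 6 6 8 8 4 6 4
j=3: data[3]=4 ≤ 4 → i=1, swap data[1],data[3] → 4 4 8 8 8 4 6 6 8 8 4 6 4
j=4: data[4]=8 > 4 → no swap
j=5: data[5]=4 ≤ 4 → i=2, swap data[2],data[5] → 4 4 4 8 8 8 6 6 8 8 4 6 4
j=6: data[6]=6 > 4 → no swap
j=7: data[7]=6 > 4 → no swap
j=8: data[8]=8 > 4 → no swap
j=9: data[9]=8 > 4 → no swap
j=10: data[10]=4 ≤ 4 → i=3, swap data[3],data[10] → 4 4 4 4 8 8 6 6 8 8 8 6 4
j=11: data[11]=6 > 4 → no swap
final swap data[4],data[12] → 4 4 4 4 4 8 6 6 8 8 8 6 8; return 4
p = 4; k-1 = 0 < 4 ⇒ left

4; left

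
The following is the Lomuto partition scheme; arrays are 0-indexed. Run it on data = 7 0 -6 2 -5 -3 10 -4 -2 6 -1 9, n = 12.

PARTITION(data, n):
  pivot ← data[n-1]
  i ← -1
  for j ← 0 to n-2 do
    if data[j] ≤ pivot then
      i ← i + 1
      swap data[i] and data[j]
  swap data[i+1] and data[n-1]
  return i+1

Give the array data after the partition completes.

7 0 -6 2 -5 -3 -4 -2 6 -1 9 10

pivot = data[11] = 9; i = -1
j=0: data[0]=7 ≤ 9 → i=0, swap data[0],data[0] (no change) → 7 0 -6 2 -5 -3 10 -4 -2 6 -1 9
j=1: data[1]=0 ≤ 9 → i=1, swap data[1],data[1] (no change) → 7 0 -6 2 -5 -3 10 -4 -2 6 -1 9
j=2: data[2]=-6 ≤ 9 → i=2, swap data[2],data[2] (no change) → 7 0 -6 2 -5 -3 10 -4 -2 6 -1 9
j=3: data[3]=2 ≤ 9 → i=3, swap data[3],data[3] (no change) → 7 0 -6 2 -5 -3 10 -4 -2 6 -1 9
j=4: data[4]=-5 ≤ 9 → i=4, swap data[4],data[4] (no change) → 7 0 -6 2 -5 -3 10 -4 -2 6 -1 9
j=5: data[5]=-3 ≤ 9 → i=5, swap data[5],data[5] (no change) → 7 0 -6 2 -5 -3 10 -4 -2 6 -1 9
j=6: data[6]=10 > 9 → no swap
j=7: data[7]=-4 ≤ 9 → i=6, swap data[6],data[7] → 7 0 -6 2 -5 -3 -4 10 -2 6 -1 9
j=8: data[8]=-2 ≤ 9 → i=7, swap data[7],data[8] → 7 0 -6 2 -5 -3 -4 -2 10 6 -1 9
j=9: data[9]=6 ≤ 9 → i=8, swap data[8],data[9] → 7 0 -6 2 -5 -3 -4 -2 6 10 -1 9
j=10: data[10]=-1 ≤ 9 → i=9, swap data[9],data[10] → 7 0 -6 2 -5 -3 -4 -2 6 -1 10 9
final swap data[10],data[11] → 7 0 -6 2 -5 -3 -4 -2 6 -1 9 10; return 10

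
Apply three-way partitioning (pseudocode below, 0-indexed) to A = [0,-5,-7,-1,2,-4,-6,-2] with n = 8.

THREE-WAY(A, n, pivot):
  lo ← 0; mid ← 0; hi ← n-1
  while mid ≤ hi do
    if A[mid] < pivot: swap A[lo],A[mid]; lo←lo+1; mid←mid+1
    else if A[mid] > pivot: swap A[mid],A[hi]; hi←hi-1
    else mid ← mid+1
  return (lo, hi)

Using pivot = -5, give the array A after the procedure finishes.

lo=0 mid=0 hi=7
0>-5: swap(0,7), hi=6 ⇒ [-2,-5,-7,-1,2,-4,-6,0]
-2>-5: swap(0,6), hi=5 ⇒ [-6,-5,-7,-1,2,-4,-2,0]
-6<-5: swap(0,0), lo=1 mid=1 ⇒ [-6,-5,-7,-1,2,-4,-2,0]
-5=-5: mid=2
-7<-5: swap(1,2), lo=2 mid=3 ⇒ [-6,-7,-5,-1,2,-4,-2,0]
-1>-5: swap(3,5), hi=4 ⇒ [-6,-7,-5,-4,2,-1,-2,0]
-4>-5: swap(3,4), hi=3 ⇒ [-6,-7,-5,2,-4,-1,-2,0]
2>-5: swap(3,3), hi=2 ⇒ [-6,-7,-5,2,-4,-1,-2,0]
done. lo=2 hi=2; A=[-6,-7,-5,2,-4,-1,-2,0]

[-6,-7,-5,2,-4,-1,-2,0]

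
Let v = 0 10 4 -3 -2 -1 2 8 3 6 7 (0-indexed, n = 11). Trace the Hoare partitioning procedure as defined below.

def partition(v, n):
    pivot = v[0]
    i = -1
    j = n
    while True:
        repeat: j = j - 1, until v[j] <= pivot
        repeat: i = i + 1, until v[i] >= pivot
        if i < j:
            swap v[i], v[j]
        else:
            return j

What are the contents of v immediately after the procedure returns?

-1 -2 -3 4 10 0 2 8 3 6 7

pivot = v[0] = 0; i = -1, j = 11
j→5 (v[5]=-1≤0), i→0 (v[0]=0≥0); i<j, swap → -1 10 4 -3 -2 0 2 8 3 6 7
j→4 (v[4]=-2≤0), i→1 (v[1]=10≥0); i<j, swap → -1 -2 4 -3 10 0 2 8 3 6 7
j→3 (v[3]=-3≤0), i→2 (v[2]=4≥0); i<j, swap → -1 -2 -3 4 10 0 2 8 3 6 7
j→2, i→3; i≥j, return j=2. v = -1 -2 -3 4 10 0 2 8 3 6 7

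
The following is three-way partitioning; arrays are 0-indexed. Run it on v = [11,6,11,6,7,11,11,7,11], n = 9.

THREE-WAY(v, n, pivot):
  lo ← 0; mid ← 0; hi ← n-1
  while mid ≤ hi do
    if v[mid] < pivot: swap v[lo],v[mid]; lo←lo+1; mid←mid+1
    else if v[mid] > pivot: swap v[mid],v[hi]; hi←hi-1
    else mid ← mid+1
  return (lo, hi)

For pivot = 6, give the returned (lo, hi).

pivot = 6; lo=0, mid=0, hi=8
v[mid]=11>6: swap v[0],v[8]; hi=7 → [11,6,11,6,7,11,11,7,11]
v[mid]=11>6: swap v[0],v[7]; hi=6 → [7,6,11,6,7,11,11,11,11]
v[mid]=7>6: swap v[0],v[6]; hi=5 → [11,6,11,6,7,11,7,11,11]
v[mid]=11>6: swap v[0],v[5]; hi=4 → [11,6,11,6,7,11,7,11,11]
v[mid]=11>6: swap v[0],v[4]; hi=3 → [7,6,11,6,11,11,7,11,11]
v[mid]=7>6: swap v[0],v[3]; hi=2 → [6,6,11,7,11,11,7,11,11]
v[mid]=6=6: mid=1
v[mid]=6=6: mid=2
v[mid]=11>6: swap v[2],v[2]; hi=1 → [6,6,11,7,11,11,7,11,11]
end: lo=0, hi=1; v = [6,6,11,7,11,11,7,11,11]

(0, 1)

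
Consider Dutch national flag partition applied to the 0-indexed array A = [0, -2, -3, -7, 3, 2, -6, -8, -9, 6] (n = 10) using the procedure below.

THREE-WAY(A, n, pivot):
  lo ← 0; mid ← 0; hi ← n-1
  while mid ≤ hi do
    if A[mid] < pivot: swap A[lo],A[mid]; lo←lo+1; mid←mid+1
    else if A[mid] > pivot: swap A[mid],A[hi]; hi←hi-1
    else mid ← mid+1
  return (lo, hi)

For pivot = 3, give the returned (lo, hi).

(8, 8)

pivot = 3; lo=0, mid=0, hi=9
A[mid]=0<3: swap A[0],A[0]; lo=1,mid=1 → [0, -2, -3, -7, 3, 2, -6, -8, -9, 6]
A[mid]=-2<3: swap A[1],A[1]; lo=2,mid=2 → [0, -2, -3, -7, 3, 2, -6, -8, -9, 6]
A[mid]=-3<3: swap A[2],A[2]; lo=3,mid=3 → [0, -2, -3, -7, 3, 2, -6, -8, -9, 6]
A[mid]=-7<3: swap A[3],A[3]; lo=4,mid=4 → [0, -2, -3, -7, 3, 2, -6, -8, -9, 6]
A[mid]=3=3: mid=5
A[mid]=2<3: swap A[4],A[5]; lo=5,mid=6 → [0, -2, -3, -7, 2, 3, -6, -8, -9, 6]
A[mid]=-6<3: swap A[5],A[6]; lo=6,mid=7 → [0, -2, -3, -7, 2, -6, 3, -8, -9, 6]
A[mid]=-8<3: swap A[6],A[7]; lo=7,mid=8 → [0, -2, -3, -7, 2, -6, -8, 3, -9, 6]
A[mid]=-9<3: swap A[7],A[8]; lo=8,mid=9 → [0, -2, -3, -7, 2, -6, -8, -9, 3, 6]
A[mid]=6>3: swap A[9],A[9]; hi=8 → [0, -2, -3, -7, 2, -6, -8, -9, 3, 6]
end: lo=8, hi=8; A = [0, -2, -3, -7, 2, -6, -8, -9, 3, 6]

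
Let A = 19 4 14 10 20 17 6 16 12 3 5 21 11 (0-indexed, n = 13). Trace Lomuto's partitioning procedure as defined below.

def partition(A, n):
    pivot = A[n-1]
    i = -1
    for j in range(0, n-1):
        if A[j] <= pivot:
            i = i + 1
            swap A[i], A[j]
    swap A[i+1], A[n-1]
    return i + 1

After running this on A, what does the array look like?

4 10 6 3 5 11 14 16 12 19 20 21 17

pivot=11, i=-1
j=0: 19>11, skip
j=1: 4≤11, i=0, swap(0,1) ⇒ 4 19 14 10 20 17 6 16 12 3 5 21 11
j=2: 14>11, skip
j=3: 10≤11, i=1, swap(1,3) ⇒ 4 10 14 19 20 17 6 16 12 3 5 21 11
j=4: 20>11, skip
j=5: 17>11, skip
j=6: 6≤11, i=2, swap(2,6) ⇒ 4 10 6 19 20 17 14 16 12 3 5 21 11
j=7: 16>11, skip
j=8: 12>11, skip
j=9: 3≤11, i=3, swap(3,9) ⇒ 4 10 6 3 20 17 14 16 12 19 5 21 11
j=10: 5≤11, i=4, swap(4,10) ⇒ 4 10 6 3 5 17 14 16 12 19 20 21 11
j=11: 21>11, skip
swap(5,12) ⇒ 4 10 6 3 5 11 14 16 12 19 20 21 17; return 5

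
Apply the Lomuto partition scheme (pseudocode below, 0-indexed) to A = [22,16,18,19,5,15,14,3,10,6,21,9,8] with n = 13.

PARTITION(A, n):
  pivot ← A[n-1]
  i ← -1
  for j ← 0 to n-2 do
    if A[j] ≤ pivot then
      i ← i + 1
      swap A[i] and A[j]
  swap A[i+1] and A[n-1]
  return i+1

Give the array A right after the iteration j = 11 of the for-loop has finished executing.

pivot = A[12] = 8; i = -1
j=0: A[0]=22 > 8 → no swap
j=1: A[1]=16 > 8 → no swap
j=2: A[2]=18 > 8 → no swap
j=3: A[3]=19 > 8 → no swap
j=4: A[4]=5 ≤ 8 → i=0, swap A[0],A[4] → [5,16,18,19,22,15,14,3,10,6,21,9,8]
j=5: A[5]=15 > 8 → no swap
j=6: A[6]=14 > 8 → no swap
j=7: A[7]=3 ≤ 8 → i=1, swap A[1],A[7] → [5,3,18,19,22,15,14,16,10,6,21,9,8]
j=8: A[8]=10 > 8 → no swap
j=9: A[9]=6 ≤ 8 → i=2, swap A[2],A[9] → [5,3,6,19,22,15,14,16,10,18,21,9,8]
j=10: A[10]=21 > 8 → no swap
j=11: A[11]=9 > 8 → no swap
(after j=11) A = [5,3,6,19,22,15,14,16,10,18,21,9,8]

[5,3,6,19,22,15,14,16,10,18,21,9,8]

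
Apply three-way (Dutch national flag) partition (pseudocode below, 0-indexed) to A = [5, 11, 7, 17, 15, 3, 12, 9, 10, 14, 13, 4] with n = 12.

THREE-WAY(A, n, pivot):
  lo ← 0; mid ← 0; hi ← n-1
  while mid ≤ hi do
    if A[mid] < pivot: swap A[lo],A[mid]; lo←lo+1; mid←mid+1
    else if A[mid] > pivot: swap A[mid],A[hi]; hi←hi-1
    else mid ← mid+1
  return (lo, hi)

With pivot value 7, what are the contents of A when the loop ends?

pivot = 7; lo=0, mid=0, hi=11
A[mid]=5<7: swap A[0],A[0]; lo=1,mid=1 → [5, 11, 7, 17, 15, 3, 12, 9, 10, 14, 13, 4]
A[mid]=11>7: swap A[1],A[11]; hi=10 → [5, 4, 7, 17, 15, 3, 12, 9, 10, 14, 13, 11]
A[mid]=4<7: swap A[1],A[1]; lo=2,mid=2 → [5, 4, 7, 17, 15, 3, 12, 9, 10, 14, 13, 11]
A[mid]=7=7: mid=3
A[mid]=17>7: swap A[3],A[10]; hi=9 → [5, 4, 7, 13, 15, 3, 12, 9, 10, 14, 17, 11]
A[mid]=13>7: swap A[3],A[9]; hi=8 → [5, 4, 7, 14, 15, 3, 12, 9, 10, 13, 17, 11]
A[mid]=14>7: swap A[3],A[8]; hi=7 → [5, 4, 7, 10, 15, 3, 12, 9, 14, 13, 17, 11]
A[mid]=10>7: swap A[3],A[7]; hi=6 → [5, 4, 7, 9, 15, 3, 12, 10, 14, 13, 17, 11]
A[mid]=9>7: swap A[3],A[6]; hi=5 → [5, 4, 7, 12, 15, 3, 9, 10, 14, 13, 17, 11]
A[mid]=12>7: swap A[3],A[5]; hi=4 → [5, 4, 7, 3, 15, 12, 9, 10, 14, 13, 17, 11]
A[mid]=3<7: swap A[2],A[3]; lo=3,mid=4 → [5, 4, 3, 7, 15, 12, 9, 10, 14, 13, 17, 11]
A[mid]=15>7: swap A[4],A[4]; hi=3 → [5, 4, 3, 7, 15, 12, 9, 10, 14, 13, 17, 11]
end: lo=3, hi=3; A = [5, 4, 3, 7, 15, 12, 9, 10, 14, 13, 17, 11]

[5, 4, 3, 7, 15, 12, 9, 10, 14, 13, 17, 11]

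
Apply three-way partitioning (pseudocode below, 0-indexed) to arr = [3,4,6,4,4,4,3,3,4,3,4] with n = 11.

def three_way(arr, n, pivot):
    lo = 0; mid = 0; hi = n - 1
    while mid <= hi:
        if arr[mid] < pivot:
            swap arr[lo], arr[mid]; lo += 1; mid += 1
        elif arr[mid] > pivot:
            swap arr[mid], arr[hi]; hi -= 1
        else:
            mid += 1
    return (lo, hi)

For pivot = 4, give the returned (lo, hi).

(4, 9)

lo=0 mid=0 hi=10
3<4: swap(0,0), lo=1 mid=1 ⇒ [3,4,6,4,4,4,3,3,4,3,4]
4=4: mid=2
6>4: swap(2,10), hi=9 ⇒ [3,4,4,4,4,4,3,3,4,3,6]
4=4: mid=3
4=4: mid=4
4=4: mid=5
4=4: mid=6
3<4: swap(1,6), lo=2 mid=7 ⇒ [3,3,4,4,4,4,4,3,4,3,6]
3<4: swap(2,7), lo=3 mid=8 ⇒ [3,3,3,4,4,4,4,4,4,3,6]
4=4: mid=9
3<4: swap(3,9), lo=4 mid=10 ⇒ [3,3,3,3,4,4,4,4,4,4,6]
done. lo=4 hi=9; arr=[3,3,3,3,4,4,4,4,4,4,6]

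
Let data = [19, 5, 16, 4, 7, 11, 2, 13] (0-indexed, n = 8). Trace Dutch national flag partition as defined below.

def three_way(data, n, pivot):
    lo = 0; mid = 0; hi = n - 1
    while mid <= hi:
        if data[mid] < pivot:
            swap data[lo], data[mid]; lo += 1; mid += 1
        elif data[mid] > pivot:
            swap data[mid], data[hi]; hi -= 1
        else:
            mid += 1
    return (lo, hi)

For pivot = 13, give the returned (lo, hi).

(5, 5)

lo=0 mid=0 hi=7
19>13: swap(0,7), hi=6 ⇒ [13, 5, 16, 4, 7, 11, 2, 19]
13=13: mid=1
5<13: swap(0,1), lo=1 mid=2 ⇒ [5, 13, 16, 4, 7, 11, 2, 19]
16>13: swap(2,6), hi=5 ⇒ [5, 13, 2, 4, 7, 11, 16, 19]
2<13: swap(1,2), lo=2 mid=3 ⇒ [5, 2, 13, 4, 7, 11, 16, 19]
4<13: swap(2,3), lo=3 mid=4 ⇒ [5, 2, 4, 13, 7, 11, 16, 19]
7<13: swap(3,4), lo=4 mid=5 ⇒ [5, 2, 4, 7, 13, 11, 16, 19]
11<13: swap(4,5), lo=5 mid=6 ⇒ [5, 2, 4, 7, 11, 13, 16, 19]
done. lo=5 hi=5; data=[5, 2, 4, 7, 11, 13, 16, 19]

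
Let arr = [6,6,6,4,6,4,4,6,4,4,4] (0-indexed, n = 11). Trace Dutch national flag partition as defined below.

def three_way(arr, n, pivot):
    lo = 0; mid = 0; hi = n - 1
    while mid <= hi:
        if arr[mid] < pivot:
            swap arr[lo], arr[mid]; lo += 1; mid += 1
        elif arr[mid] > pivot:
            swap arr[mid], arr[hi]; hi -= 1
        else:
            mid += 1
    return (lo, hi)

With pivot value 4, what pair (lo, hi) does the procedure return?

(0, 5)

pivot = 4; lo=0, mid=0, hi=10
arr[mid]=6>4: swap arr[0],arr[10]; hi=9 → [4,6,6,4,6,4,4,6,4,4,6]
arr[mid]=4=4: mid=1
arr[mid]=6>4: swap arr[1],arr[9]; hi=8 → [4,4,6,4,6,4,4,6,4,6,6]
arr[mid]=4=4: mid=2
arr[mid]=6>4: swap arr[2],arr[8]; hi=7 → [4,4,4,4,6,4,4,6,6,6,6]
arr[mid]=4=4: mid=3
arr[mid]=4=4: mid=4
arr[mid]=6>4: swap arr[4],arr[7]; hi=6 → [4,4,4,4,6,4,4,6,6,6,6]
arr[mid]=6>4: swap arr[4],arr[6]; hi=5 → [4,4,4,4,4,4,6,6,6,6,6]
arr[mid]=4=4: mid=5
arr[mid]=4=4: mid=6
end: lo=0, hi=5; arr = [4,4,4,4,4,4,6,6,6,6,6]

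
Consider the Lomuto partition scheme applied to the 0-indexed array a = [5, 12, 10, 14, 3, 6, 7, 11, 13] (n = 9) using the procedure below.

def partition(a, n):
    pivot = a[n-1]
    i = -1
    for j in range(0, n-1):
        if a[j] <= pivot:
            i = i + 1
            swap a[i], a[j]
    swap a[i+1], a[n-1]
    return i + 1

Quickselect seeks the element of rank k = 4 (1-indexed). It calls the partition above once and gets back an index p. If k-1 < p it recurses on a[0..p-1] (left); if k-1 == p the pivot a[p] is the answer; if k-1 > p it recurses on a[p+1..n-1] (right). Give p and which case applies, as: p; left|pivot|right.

pivot=13, i=-1
j=0: 5≤13, i=0, swap(0,0) ⇒ [5, 12, 10, 14, 3, 6, 7, 11, 13]
j=1: 12≤13, i=1, swap(1,1) ⇒ [5, 12, 10, 14, 3, 6, 7, 11, 13]
j=2: 10≤13, i=2, swap(2,2) ⇒ [5, 12, 10, 14, 3, 6, 7, 11, 13]
j=3: 14>13, skip
j=4: 3≤13, i=3, swap(3,4) ⇒ [5, 12, 10, 3, 14, 6, 7, 11, 13]
j=5: 6≤13, i=4, swap(4,5) ⇒ [5, 12, 10, 3, 6, 14, 7, 11, 13]
j=6: 7≤13, i=5, swap(5,6) ⇒ [5, 12, 10, 3, 6, 7, 14, 11, 13]
j=7: 11≤13, i=6, swap(6,7) ⇒ [5, 12, 10, 3, 6, 7, 11, 14, 13]
swap(7,8) ⇒ [5, 12, 10, 3, 6, 7, 11, 13, 14]; return 7
p = 7; k-1 = 3 < 7 ⇒ left

7; left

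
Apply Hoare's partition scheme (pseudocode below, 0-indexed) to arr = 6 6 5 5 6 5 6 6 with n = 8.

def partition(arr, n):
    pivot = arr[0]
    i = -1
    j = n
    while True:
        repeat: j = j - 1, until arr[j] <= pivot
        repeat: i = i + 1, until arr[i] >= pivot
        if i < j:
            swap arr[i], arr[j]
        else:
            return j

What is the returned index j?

4

pivot=6
j stops at 7 (6), i stops at 0 (6); swap ⇒ 6 6 5 5 6 5 6 6
j stops at 6 (6), i stops at 1 (6); swap ⇒ 6 6 5 5 6 5 6 6
j stops at 5 (5), i stops at 4 (6); swap ⇒ 6 6 5 5 5 6 6 6
j stops at 4, i stops at 5; i≥j ⇒ return 4. arr=6 6 5 5 5 6 6 6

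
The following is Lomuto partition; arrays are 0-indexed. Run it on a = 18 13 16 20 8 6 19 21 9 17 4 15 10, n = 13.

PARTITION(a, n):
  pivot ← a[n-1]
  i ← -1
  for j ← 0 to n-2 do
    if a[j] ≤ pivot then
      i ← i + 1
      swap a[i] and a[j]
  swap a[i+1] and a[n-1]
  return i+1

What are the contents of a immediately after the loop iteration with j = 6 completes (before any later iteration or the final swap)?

8 6 16 20 18 13 19 21 9 17 4 15 10

pivot=10, i=-1
j=0: 18>10, skip
j=1: 13>10, skip
j=2: 16>10, skip
j=3: 20>10, skip
j=4: 8≤10, i=0, swap(0,4) ⇒ 8 13 16 20 18 6 19 21 9 17 4 15 10
j=5: 6≤10, i=1, swap(1,5) ⇒ 8 6 16 20 18 13 19 21 9 17 4 15 10
j=6: 19>10, skip
(after j=6) a = 8 6 16 20 18 13 19 21 9 17 4 15 10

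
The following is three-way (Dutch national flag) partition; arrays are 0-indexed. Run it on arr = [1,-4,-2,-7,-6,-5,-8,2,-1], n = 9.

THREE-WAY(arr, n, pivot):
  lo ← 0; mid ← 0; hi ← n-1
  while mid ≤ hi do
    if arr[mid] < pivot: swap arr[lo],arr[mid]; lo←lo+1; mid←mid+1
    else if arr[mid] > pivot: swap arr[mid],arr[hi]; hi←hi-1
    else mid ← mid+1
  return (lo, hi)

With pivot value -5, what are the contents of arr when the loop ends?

[-8,-6,-7,-5,-2,-4,2,-1,1]

lo=0 mid=0 hi=8
1>-5: swap(0,8), hi=7 ⇒ [-1,-4,-2,-7,-6,-5,-8,2,1]
-1>-5: swap(0,7), hi=6 ⇒ [2,-4,-2,-7,-6,-5,-8,-1,1]
2>-5: swap(0,6), hi=5 ⇒ [-8,-4,-2,-7,-6,-5,2,-1,1]
-8<-5: swap(0,0), lo=1 mid=1 ⇒ [-8,-4,-2,-7,-6,-5,2,-1,1]
-4>-5: swap(1,5), hi=4 ⇒ [-8,-5,-2,-7,-6,-4,2,-1,1]
-5=-5: mid=2
-2>-5: swap(2,4), hi=3 ⇒ [-8,-5,-6,-7,-2,-4,2,-1,1]
-6<-5: swap(1,2), lo=2 mid=3 ⇒ [-8,-6,-5,-7,-2,-4,2,-1,1]
-7<-5: swap(2,3), lo=3 mid=4 ⇒ [-8,-6,-7,-5,-2,-4,2,-1,1]
done. lo=3 hi=3; arr=[-8,-6,-7,-5,-2,-4,2,-1,1]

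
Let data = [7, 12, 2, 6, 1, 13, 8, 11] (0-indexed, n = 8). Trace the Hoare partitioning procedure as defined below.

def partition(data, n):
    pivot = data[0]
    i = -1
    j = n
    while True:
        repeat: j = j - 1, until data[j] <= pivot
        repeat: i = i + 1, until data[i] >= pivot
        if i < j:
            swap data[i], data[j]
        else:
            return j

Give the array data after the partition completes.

pivot = data[0] = 7; i = -1, j = 8
j→4 (data[4]=1≤7), i→0 (data[0]=7≥7); i<j, swap → [1, 12, 2, 6, 7, 13, 8, 11]
j→3 (data[3]=6≤7), i→1 (data[1]=12≥7); i<j, swap → [1, 6, 2, 12, 7, 13, 8, 11]
j→2, i→3; i≥j, return j=2. data = [1, 6, 2, 12, 7, 13, 8, 11]

[1, 6, 2, 12, 7, 13, 8, 11]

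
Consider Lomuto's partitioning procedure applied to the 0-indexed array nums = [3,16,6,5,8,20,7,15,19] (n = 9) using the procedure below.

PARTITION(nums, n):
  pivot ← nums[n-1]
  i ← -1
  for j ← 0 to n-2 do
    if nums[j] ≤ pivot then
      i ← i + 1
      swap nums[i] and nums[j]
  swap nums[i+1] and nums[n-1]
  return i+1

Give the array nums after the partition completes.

pivot=19, i=-1
j=0: 3≤19, i=0, swap(0,0) ⇒ [3,16,6,5,8,20,7,15,19]
j=1: 16≤19, i=1, swap(1,1) ⇒ [3,16,6,5,8,20,7,15,19]
j=2: 6≤19, i=2, swap(2,2) ⇒ [3,16,6,5,8,20,7,15,19]
j=3: 5≤19, i=3, swap(3,3) ⇒ [3,16,6,5,8,20,7,15,19]
j=4: 8≤19, i=4, swap(4,4) ⇒ [3,16,6,5,8,20,7,15,19]
j=5: 20>19, skip
j=6: 7≤19, i=5, swap(5,6) ⇒ [3,16,6,5,8,7,20,15,19]
j=7: 15≤19, i=6, swap(6,7) ⇒ [3,16,6,5,8,7,15,20,19]
swap(7,8) ⇒ [3,16,6,5,8,7,15,19,20]; return 7

[3,16,6,5,8,7,15,19,20]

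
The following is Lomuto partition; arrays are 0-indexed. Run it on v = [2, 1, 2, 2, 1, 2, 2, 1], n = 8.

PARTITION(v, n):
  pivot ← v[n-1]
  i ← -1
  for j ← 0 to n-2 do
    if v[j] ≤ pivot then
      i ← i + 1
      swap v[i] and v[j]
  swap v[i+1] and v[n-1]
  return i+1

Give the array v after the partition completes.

pivot=1, i=-1
j=0: 2>1, skip
j=1: 1≤1, i=0, swap(0,1) ⇒ [1, 2, 2, 2, 1, 2, 2, 1]
j=2: 2>1, skip
j=3: 2>1, skip
j=4: 1≤1, i=1, swap(1,4) ⇒ [1, 1, 2, 2, 2, 2, 2, 1]
j=5: 2>1, skip
j=6: 2>1, skip
swap(2,7) ⇒ [1, 1, 1, 2, 2, 2, 2, 2]; return 2

[1, 1, 1, 2, 2, 2, 2, 2]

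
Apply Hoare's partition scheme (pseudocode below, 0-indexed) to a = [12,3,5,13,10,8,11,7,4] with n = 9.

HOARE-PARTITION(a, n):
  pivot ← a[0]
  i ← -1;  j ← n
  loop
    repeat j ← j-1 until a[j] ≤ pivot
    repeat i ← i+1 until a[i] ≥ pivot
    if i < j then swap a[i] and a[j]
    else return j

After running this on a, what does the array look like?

[4,3,5,7,10,8,11,13,12]

pivot=12
j stops at 8 (4), i stops at 0 (12); swap ⇒ [4,3,5,13,10,8,11,7,12]
j stops at 7 (7), i stops at 3 (13); swap ⇒ [4,3,5,7,10,8,11,13,12]
j stops at 6, i stops at 7; i≥j ⇒ return 6. a=[4,3,5,7,10,8,11,13,12]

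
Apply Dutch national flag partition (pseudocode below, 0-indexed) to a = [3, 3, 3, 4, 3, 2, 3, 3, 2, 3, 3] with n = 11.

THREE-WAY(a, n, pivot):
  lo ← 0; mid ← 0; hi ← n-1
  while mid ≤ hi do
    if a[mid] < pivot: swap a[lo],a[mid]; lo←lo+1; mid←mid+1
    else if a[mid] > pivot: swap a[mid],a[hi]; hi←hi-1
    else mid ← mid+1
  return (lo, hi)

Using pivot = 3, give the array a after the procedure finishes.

[2, 2, 3, 3, 3, 3, 3, 3, 3, 3, 4]

pivot = 3; lo=0, mid=0, hi=10
a[mid]=3=3: mid=1
a[mid]=3=3: mid=2
a[mid]=3=3: mid=3
a[mid]=4>3: swap a[3],a[10]; hi=9 → [3, 3, 3, 3, 3, 2, 3, 3, 2, 3, 4]
a[mid]=3=3: mid=4
a[mid]=3=3: mid=5
a[mid]=2<3: swap a[0],a[5]; lo=1,mid=6 → [2, 3, 3, 3, 3, 3, 3, 3, 2, 3, 4]
a[mid]=3=3: mid=7
a[mid]=3=3: mid=8
a[mid]=2<3: swap a[1],a[8]; lo=2,mid=9 → [2, 2, 3, 3, 3, 3, 3, 3, 3, 3, 4]
a[mid]=3=3: mid=10
end: lo=2, hi=9; a = [2, 2, 3, 3, 3, 3, 3, 3, 3, 3, 4]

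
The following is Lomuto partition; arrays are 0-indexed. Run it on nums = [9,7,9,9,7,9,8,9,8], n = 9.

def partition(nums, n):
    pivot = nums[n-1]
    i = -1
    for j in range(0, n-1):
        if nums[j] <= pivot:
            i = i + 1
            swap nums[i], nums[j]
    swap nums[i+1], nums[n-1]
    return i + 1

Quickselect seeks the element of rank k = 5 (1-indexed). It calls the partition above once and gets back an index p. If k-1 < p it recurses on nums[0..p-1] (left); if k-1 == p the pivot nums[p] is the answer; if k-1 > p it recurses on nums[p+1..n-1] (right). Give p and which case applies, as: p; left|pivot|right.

3; right

pivot=8, i=-1
j=0: 9>8, skip
j=1: 7≤8, i=0, swap(0,1) ⇒ [7,9,9,9,7,9,8,9,8]
j=2: 9>8, skip
j=3: 9>8, skip
j=4: 7≤8, i=1, swap(1,4) ⇒ [7,7,9,9,9,9,8,9,8]
j=5: 9>8, skip
j=6: 8≤8, i=2, swap(2,6) ⇒ [7,7,8,9,9,9,9,9,8]
j=7: 9>8, skip
swap(3,8) ⇒ [7,7,8,8,9,9,9,9,9]; return 3
p = 3; k-1 = 4 > 3 ⇒ right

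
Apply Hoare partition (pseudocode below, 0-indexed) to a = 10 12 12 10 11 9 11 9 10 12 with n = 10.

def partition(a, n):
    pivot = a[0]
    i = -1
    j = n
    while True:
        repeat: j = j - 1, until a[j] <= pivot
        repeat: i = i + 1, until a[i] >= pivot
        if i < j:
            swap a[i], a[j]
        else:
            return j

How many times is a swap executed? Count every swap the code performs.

3

pivot = a[0] = 10; i = -1, j = 10
j→8 (a[8]=10≤10), i→0 (a[0]=10≥10); i<j, swap → 10 12 12 10 11 9 11 9 10 12
j→7 (a[7]=9≤10), i→1 (a[1]=12≥10); i<j, swap → 10 9 12 10 11 9 11 12 10 12
j→5 (a[5]=9≤10), i→2 (a[2]=12≥10); i<j, swap → 10 9 9 10 11 12 11 12 10 12
j→3, i→3; i≥j, return j=3. a = 10 9 9 10 11 12 11 12 10 12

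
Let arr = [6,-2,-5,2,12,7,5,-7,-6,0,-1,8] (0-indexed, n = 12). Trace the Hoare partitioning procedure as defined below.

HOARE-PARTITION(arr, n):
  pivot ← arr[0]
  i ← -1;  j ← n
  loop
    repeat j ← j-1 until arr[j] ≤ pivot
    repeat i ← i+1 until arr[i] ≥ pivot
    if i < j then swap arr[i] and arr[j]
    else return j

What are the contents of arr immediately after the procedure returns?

[-1,-2,-5,2,0,-6,5,-7,7,12,6,8]

pivot = arr[0] = 6; i = -1, j = 12
j→10 (arr[10]=-1≤6), i→0 (arr[0]=6≥6); i<j, swap → [-1,-2,-5,2,12,7,5,-7,-6,0,6,8]
j→9 (arr[9]=0≤6), i→4 (arr[4]=12≥6); i<j, swap → [-1,-2,-5,2,0,7,5,-7,-6,12,6,8]
j→8 (arr[8]=-6≤6), i→5 (arr[5]=7≥6); i<j, swap → [-1,-2,-5,2,0,-6,5,-7,7,12,6,8]
j→7, i→8; i≥j, return j=7. arr = [-1,-2,-5,2,0,-6,5,-7,7,12,6,8]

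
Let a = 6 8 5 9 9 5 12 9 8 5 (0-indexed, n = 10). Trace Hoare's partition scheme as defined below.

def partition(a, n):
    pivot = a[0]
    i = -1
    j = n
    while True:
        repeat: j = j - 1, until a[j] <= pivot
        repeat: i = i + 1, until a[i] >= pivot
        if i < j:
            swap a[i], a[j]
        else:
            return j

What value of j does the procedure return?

2

pivot = a[0] = 6; i = -1, j = 10
j→9 (a[9]=5≤6), i→0 (a[0]=6≥6); i<j, swap → 5 8 5 9 9 5 12 9 8 6
j→5 (a[5]=5≤6), i→1 (a[1]=8≥6); i<j, swap → 5 5 5 9 9 8 12 9 8 6
j→2, i→3; i≥j, return j=2. a = 5 5 5 9 9 8 12 9 8 6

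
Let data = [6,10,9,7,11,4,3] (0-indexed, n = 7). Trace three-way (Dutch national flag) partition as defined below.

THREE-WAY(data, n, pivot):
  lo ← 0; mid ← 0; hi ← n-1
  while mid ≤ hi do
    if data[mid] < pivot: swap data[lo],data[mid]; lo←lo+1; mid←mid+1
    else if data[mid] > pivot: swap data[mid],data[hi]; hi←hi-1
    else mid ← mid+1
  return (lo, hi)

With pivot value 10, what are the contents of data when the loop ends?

lo=0 mid=0 hi=6
6<10: swap(0,0), lo=1 mid=1 ⇒ [6,10,9,7,11,4,3]
10=10: mid=2
9<10: swap(1,2), lo=2 mid=3 ⇒ [6,9,10,7,11,4,3]
7<10: swap(2,3), lo=3 mid=4 ⇒ [6,9,7,10,11,4,3]
11>10: swap(4,6), hi=5 ⇒ [6,9,7,10,3,4,11]
3<10: swap(3,4), lo=4 mid=5 ⇒ [6,9,7,3,10,4,11]
4<10: swap(4,5), lo=5 mid=6 ⇒ [6,9,7,3,4,10,11]
done. lo=5 hi=5; data=[6,9,7,3,4,10,11]

[6,9,7,3,4,10,11]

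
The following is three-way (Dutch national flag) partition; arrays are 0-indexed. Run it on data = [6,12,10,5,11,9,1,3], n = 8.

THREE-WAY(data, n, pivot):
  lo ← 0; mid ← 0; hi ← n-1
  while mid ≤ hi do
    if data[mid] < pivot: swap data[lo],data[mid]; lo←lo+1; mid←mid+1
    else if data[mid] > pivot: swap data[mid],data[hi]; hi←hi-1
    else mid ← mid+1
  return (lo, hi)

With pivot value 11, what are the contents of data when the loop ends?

lo=0 mid=0 hi=7
6<11: swap(0,0), lo=1 mid=1 ⇒ [6,12,10,5,11,9,1,3]
12>11: swap(1,7), hi=6 ⇒ [6,3,10,5,11,9,1,12]
3<11: swap(1,1), lo=2 mid=2 ⇒ [6,3,10,5,11,9,1,12]
10<11: swap(2,2), lo=3 mid=3 ⇒ [6,3,10,5,11,9,1,12]
5<11: swap(3,3), lo=4 mid=4 ⇒ [6,3,10,5,11,9,1,12]
11=11: mid=5
9<11: swap(4,5), lo=5 mid=6 ⇒ [6,3,10,5,9,11,1,12]
1<11: swap(5,6), lo=6 mid=7 ⇒ [6,3,10,5,9,1,11,12]
done. lo=6 hi=6; data=[6,3,10,5,9,1,11,12]

[6,3,10,5,9,1,11,12]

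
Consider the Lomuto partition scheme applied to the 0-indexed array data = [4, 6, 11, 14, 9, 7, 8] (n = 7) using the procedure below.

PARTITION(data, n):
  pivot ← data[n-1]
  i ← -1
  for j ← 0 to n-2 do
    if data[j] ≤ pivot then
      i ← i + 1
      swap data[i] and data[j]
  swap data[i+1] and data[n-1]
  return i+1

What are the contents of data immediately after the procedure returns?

[4, 6, 7, 8, 9, 11, 14]

pivot = data[6] = 8; i = -1
j=0: data[0]=4 ≤ 8 → i=0, swap data[0],data[0] (no change) → [4, 6, 11, 14, 9, 7, 8]
j=1: data[1]=6 ≤ 8 → i=1, swap data[1],data[1] (no change) → [4, 6, 11, 14, 9, 7, 8]
j=2: data[2]=11 > 8 → no swap
j=3: data[3]=14 > 8 → no swap
j=4: data[4]=9 > 8 → no swap
j=5: data[5]=7 ≤ 8 → i=2, swap data[2],data[5] → [4, 6, 7, 14, 9, 11, 8]
final swap data[3],data[6] → [4, 6, 7, 8, 9, 11, 14]; return 3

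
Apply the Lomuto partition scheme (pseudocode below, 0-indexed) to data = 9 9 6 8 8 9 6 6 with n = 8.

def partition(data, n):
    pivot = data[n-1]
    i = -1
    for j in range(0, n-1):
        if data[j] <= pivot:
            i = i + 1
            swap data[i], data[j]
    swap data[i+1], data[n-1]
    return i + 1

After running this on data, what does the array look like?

6 6 6 8 8 9 9 9

pivot = data[7] = 6; i = -1
j=0: data[0]=9 > 6 → no swap
j=1: data[1]=9 > 6 → no swap
j=2: data[2]=6 ≤ 6 → i=0, swap data[0],data[2] → 6 9 9 8 8 9 6 6
j=3: data[3]=8 > 6 → no swap
j=4: data[4]=8 > 6 → no swap
j=5: data[5]=9 > 6 → no swap
j=6: data[6]=6 ≤ 6 → i=1, swap data[1],data[6] → 6 6 9 8 8 9 9 6
final swap data[2],data[7] → 6 6 6 8 8 9 9 9; return 2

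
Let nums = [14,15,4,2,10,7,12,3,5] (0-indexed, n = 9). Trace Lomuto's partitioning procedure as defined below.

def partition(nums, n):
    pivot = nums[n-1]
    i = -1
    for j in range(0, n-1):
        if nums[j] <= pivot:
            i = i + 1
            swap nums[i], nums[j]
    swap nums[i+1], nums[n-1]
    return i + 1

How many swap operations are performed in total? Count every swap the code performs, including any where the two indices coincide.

4

pivot=5, i=-1
j=0: 14>5, skip
j=1: 15>5, skip
j=2: 4≤5, i=0, swap(0,2) ⇒ [4,15,14,2,10,7,12,3,5]
j=3: 2≤5, i=1, swap(1,3) ⇒ [4,2,14,15,10,7,12,3,5]
j=4: 10>5, skip
j=5: 7>5, skip
j=6: 12>5, skip
j=7: 3≤5, i=2, swap(2,7) ⇒ [4,2,3,15,10,7,12,14,5]
swap(3,8) ⇒ [4,2,3,5,10,7,12,14,15]; return 3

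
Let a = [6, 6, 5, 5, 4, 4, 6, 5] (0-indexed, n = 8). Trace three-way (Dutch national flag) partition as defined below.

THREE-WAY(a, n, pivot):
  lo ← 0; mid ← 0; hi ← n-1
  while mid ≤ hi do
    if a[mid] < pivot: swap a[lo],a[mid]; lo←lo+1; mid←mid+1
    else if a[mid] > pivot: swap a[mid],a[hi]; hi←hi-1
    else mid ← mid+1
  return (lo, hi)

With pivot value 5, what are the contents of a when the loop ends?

[4, 4, 5, 5, 5, 6, 6, 6]

lo=0 mid=0 hi=7
6>5: swap(0,7), hi=6 ⇒ [5, 6, 5, 5, 4, 4, 6, 6]
5=5: mid=1
6>5: swap(1,6), hi=5 ⇒ [5, 6, 5, 5, 4, 4, 6, 6]
6>5: swap(1,5), hi=4 ⇒ [5, 4, 5, 5, 4, 6, 6, 6]
4<5: swap(0,1), lo=1 mid=2 ⇒ [4, 5, 5, 5, 4, 6, 6, 6]
5=5: mid=3
5=5: mid=4
4<5: swap(1,4), lo=2 mid=5 ⇒ [4, 4, 5, 5, 5, 6, 6, 6]
done. lo=2 hi=4; a=[4, 4, 5, 5, 5, 6, 6, 6]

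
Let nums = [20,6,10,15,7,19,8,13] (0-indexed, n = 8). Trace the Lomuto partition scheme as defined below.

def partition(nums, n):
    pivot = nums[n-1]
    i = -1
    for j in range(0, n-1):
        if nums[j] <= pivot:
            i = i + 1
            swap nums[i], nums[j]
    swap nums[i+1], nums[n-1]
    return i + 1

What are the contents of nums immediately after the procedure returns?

pivot = nums[7] = 13; i = -1
j=0: nums[0]=20 > 13 → no swap
j=1: nums[1]=6 ≤ 13 → i=0, swap nums[0],nums[1] → [6,20,10,15,7,19,8,13]
j=2: nums[2]=10 ≤ 13 → i=1, swap nums[1],nums[2] → [6,10,20,15,7,19,8,13]
j=3: nums[3]=15 > 13 → no swap
j=4: nums[4]=7 ≤ 13 → i=2, swap nums[2],nums[4] → [6,10,7,15,20,19,8,13]
j=5: nums[5]=19 > 13 → no swap
j=6: nums[6]=8 ≤ 13 → i=3, swap nums[3],nums[6] → [6,10,7,8,20,19,15,13]
final swap nums[4],nums[7] → [6,10,7,8,13,19,15,20]; return 4

[6,10,7,8,13,19,15,20]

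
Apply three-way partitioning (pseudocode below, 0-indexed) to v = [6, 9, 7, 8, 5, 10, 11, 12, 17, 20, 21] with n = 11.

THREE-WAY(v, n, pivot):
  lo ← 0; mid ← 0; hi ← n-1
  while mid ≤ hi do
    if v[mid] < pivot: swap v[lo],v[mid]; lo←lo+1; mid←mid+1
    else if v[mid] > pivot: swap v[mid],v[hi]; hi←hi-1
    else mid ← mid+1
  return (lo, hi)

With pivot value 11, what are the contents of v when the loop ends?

[6, 9, 7, 8, 5, 10, 11, 17, 20, 21, 12]

pivot = 11; lo=0, mid=0, hi=10
v[mid]=6<11: swap v[0],v[0]; lo=1,mid=1 → [6, 9, 7, 8, 5, 10, 11, 12, 17, 20, 21]
v[mid]=9<11: swap v[1],v[1]; lo=2,mid=2 → [6, 9, 7, 8, 5, 10, 11, 12, 17, 20, 21]
v[mid]=7<11: swap v[2],v[2]; lo=3,mid=3 → [6, 9, 7, 8, 5, 10, 11, 12, 17, 20, 21]
v[mid]=8<11: swap v[3],v[3]; lo=4,mid=4 → [6, 9, 7, 8, 5, 10, 11, 12, 17, 20, 21]
v[mid]=5<11: swap v[4],v[4]; lo=5,mid=5 → [6, 9, 7, 8, 5, 10, 11, 12, 17, 20, 21]
v[mid]=10<11: swap v[5],v[5]; lo=6,mid=6 → [6, 9, 7, 8, 5, 10, 11, 12, 17, 20, 21]
v[mid]=11=11: mid=7
v[mid]=12>11: swap v[7],v[10]; hi=9 → [6, 9, 7, 8, 5, 10, 11, 21, 17, 20, 12]
v[mid]=21>11: swap v[7],v[9]; hi=8 → [6, 9, 7, 8, 5, 10, 11, 20, 17, 21, 12]
v[mid]=20>11: swap v[7],v[8]; hi=7 → [6, 9, 7, 8, 5, 10, 11, 17, 20, 21, 12]
v[mid]=17>11: swap v[7],v[7]; hi=6 → [6, 9, 7, 8, 5, 10, 11, 17, 20, 21, 12]
end: lo=6, hi=6; v = [6, 9, 7, 8, 5, 10, 11, 17, 20, 21, 12]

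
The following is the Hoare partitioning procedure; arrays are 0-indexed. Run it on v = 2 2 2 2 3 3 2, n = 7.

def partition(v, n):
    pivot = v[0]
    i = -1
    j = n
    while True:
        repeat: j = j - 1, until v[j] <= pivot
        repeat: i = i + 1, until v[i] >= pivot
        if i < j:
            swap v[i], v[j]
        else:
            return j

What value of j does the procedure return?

2

pivot=2
j stops at 6 (2), i stops at 0 (2); swap ⇒ 2 2 2 2 3 3 2
j stops at 3 (2), i stops at 1 (2); swap ⇒ 2 2 2 2 3 3 2
j stops at 2, i stops at 2; i≥j ⇒ return 2. v=2 2 2 2 3 3 2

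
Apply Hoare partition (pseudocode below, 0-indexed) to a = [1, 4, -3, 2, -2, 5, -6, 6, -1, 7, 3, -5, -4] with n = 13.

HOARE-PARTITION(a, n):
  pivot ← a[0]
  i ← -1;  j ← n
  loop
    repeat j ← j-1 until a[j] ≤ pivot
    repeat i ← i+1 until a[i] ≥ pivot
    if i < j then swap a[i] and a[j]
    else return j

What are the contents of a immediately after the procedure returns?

[-4, -5, -3, -1, -2, -6, 5, 6, 2, 7, 3, 4, 1]

pivot = a[0] = 1; i = -1, j = 13
j→12 (a[12]=-4≤1), i→0 (a[0]=1≥1); i<j, swap → [-4, 4, -3, 2, -2, 5, -6, 6, -1, 7, 3, -5, 1]
j→11 (a[11]=-5≤1), i→1 (a[1]=4≥1); i<j, swap → [-4, -5, -3, 2, -2, 5, -6, 6, -1, 7, 3, 4, 1]
j→8 (a[8]=-1≤1), i→3 (a[3]=2≥1); i<j, swap → [-4, -5, -3, -1, -2, 5, -6, 6, 2, 7, 3, 4, 1]
j→6 (a[6]=-6≤1), i→5 (a[5]=5≥1); i<j, swap → [-4, -5, -3, -1, -2, -6, 5, 6, 2, 7, 3, 4, 1]
j→5, i→6; i≥j, return j=5. a = [-4, -5, -3, -1, -2, -6, 5, 6, 2, 7, 3, 4, 1]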